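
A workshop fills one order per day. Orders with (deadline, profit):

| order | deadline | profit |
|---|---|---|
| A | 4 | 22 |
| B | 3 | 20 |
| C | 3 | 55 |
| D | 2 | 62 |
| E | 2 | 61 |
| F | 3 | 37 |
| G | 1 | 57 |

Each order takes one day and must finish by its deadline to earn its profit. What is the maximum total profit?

200

Take jobs in profit order; each goes to the latest open slot no later than its deadline.
Profit order: D=62 E=61 G=57 C=55 F=37 A=22 B=20
Assign: D→slot 2, E→slot 1, G skipped, C→slot 3, F skipped, A→slot 4, B skipped.
Slots: [1:E] [2:D] [3:C] [4:A]
Profit = 61 + 62 + 55 + 22 = 200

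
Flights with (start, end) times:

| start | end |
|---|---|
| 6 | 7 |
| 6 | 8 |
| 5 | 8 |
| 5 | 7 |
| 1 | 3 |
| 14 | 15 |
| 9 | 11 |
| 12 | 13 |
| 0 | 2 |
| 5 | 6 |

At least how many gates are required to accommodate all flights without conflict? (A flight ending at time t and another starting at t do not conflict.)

4

Count concurrent intervals with a sweep; the peak is the room count.
starts: [0, 1, 5, 5, 5, 6, 6, 9, 12, 14]
ends:   [2, 3, 6, 7, 7, 8, 8, 11, 13, 15]
s0→1 s1→2 e2→1 e3→0 s5→1 s5→2 s5→3 e6→2 s6→3 s6→4  — peak 4.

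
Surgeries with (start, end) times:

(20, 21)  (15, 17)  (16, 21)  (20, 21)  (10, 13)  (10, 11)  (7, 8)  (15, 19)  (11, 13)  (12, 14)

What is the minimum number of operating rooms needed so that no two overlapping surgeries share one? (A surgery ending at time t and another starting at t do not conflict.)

Events (time:±→running): 7:+→1 8:-→0 10:+→1 10:+→2 11:-→1 11:+→2 12:+→3 … peak 3.

3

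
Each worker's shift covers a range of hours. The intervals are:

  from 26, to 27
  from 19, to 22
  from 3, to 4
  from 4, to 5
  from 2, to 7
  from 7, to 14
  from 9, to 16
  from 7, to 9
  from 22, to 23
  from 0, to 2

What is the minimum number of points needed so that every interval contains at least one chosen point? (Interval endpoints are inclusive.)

5

Process intervals by earliest right end; each time one isn't hit yet, stab at its right endpoint.
Sorted: [0,2] [3,4] [4,5] [2,7] [7,9] [7,14] [9,16] [19,22] [22,23] [26,27]
{[0,2]} hit by 2; {[3,4],[4,5],[2,7]} hit by 4; {[7,9],[7,14],[9,16]} hit by 9; {[19,22],[22,23]} hit by 22; {[26,27]} hit by 27.
Points: 2, 4, 9, 22, 27 (5 total).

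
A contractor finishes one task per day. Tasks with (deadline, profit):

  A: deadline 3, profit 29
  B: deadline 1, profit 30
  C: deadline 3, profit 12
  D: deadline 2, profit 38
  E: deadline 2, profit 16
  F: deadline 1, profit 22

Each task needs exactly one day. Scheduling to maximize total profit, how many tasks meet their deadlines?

Sort by profit descending; place each in the latest free slot ≤ its deadline.
Profit order: D=38 B=30 A=29 F=22 E=16 C=12
Assign: D→slot 2, B→slot 1, A→slot 3, F skipped, E skipped, C skipped.
Slots: [1:B] [2:D] [3:A]
3 of 6 scheduled.

3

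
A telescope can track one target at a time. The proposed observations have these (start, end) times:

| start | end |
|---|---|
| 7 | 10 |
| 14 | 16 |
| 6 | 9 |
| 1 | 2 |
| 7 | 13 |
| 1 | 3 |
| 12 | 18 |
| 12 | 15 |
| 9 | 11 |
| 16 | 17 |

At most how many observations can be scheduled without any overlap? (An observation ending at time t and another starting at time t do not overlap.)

Order by finish time; keep every interval that doesn't clash with the previous kept one.
Sorted by end: (1,2)  (1,3)  (6,9)  (7,10)  (9,11)  (7,13)  (12,15)  (14,16)  (16,17)  (12,18)
take (1,2); take (6,9); take (9,11); skip (7,13); take (12,15); take (16,17); skip (12,18).
Selected 5 observations.

5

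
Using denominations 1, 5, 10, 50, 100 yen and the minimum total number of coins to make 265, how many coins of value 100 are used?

2

Greedy: take as many of the largest coin as possible, then repeat with the remainder.
265 = 2×100 + 1×50 + 1×10 + 1×5
Count of 100: 2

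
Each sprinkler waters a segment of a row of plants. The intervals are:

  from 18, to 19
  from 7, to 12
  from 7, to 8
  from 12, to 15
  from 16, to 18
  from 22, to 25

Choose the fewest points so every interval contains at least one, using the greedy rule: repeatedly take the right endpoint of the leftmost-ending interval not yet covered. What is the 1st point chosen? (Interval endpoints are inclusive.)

Sorted: [7,8] [7,12] [12,15] [16,18] [18,19] [22,25]
{[7,8],[7,12]} hit by 8; {[12,15]} hit by 15; {[16,18],[18,19]} hit by 18; {[22,25]} hit by 25.
Points: 8, 15, 18, 25 (4 total).

8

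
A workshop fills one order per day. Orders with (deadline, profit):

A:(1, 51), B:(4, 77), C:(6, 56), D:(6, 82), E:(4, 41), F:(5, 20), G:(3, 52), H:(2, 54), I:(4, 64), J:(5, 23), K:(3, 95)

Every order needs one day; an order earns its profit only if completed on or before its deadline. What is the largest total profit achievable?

Sort by profit descending; place each in the latest free slot ≤ its deadline.
By profit: K(d3,95), D(d6,82), B(d4,77), I(d4,64), C(d6,56), H(d2,54), G(d3,52), A(d1,51), E(d4,41), J(d5,23), F(d5,20)
K→slot 3; D→slot 6; B→slot 4; I→slot 2; C→slot 5; H→slot 1; G skipped; A skipped; E skipped; J skipped; F skipped.
Profit = 54 + 64 + 95 + 77 + 56 + 82 = 428

428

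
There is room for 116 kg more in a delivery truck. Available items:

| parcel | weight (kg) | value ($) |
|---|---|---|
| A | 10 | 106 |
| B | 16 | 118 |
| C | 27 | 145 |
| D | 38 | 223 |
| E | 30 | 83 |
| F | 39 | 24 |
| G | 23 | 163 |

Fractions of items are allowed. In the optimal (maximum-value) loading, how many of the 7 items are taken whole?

Sort by value per unit weight and fill in that order.
Ratios (sorted): A 10.60, B 7.38, G 7.09, D 5.87, C 5.37, E 2.77, F 0.62
take A (10 @ 106); take B (16 @ 118); take G (23 @ 163); take D (38 @ 223); take C (27 @ 145); take 2/30 of E → 5.53. Capacity used 116/116.
5 item(s) taken whole; one partial (take 2/30 of E).

5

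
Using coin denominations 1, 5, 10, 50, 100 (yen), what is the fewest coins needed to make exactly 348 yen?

348 − 3×100→48 − 4×10→8 − 1×5→3 − 3×1→0
Total coins = 3 + 4 + 1 + 3 = 11

11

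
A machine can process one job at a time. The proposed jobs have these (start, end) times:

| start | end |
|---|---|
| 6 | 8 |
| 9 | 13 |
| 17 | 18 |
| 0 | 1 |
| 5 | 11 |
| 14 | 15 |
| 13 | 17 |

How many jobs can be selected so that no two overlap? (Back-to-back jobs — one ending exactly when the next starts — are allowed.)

5

Greedy by earliest finish: after sorting by end time, pick each interval compatible with the last pick.
By end time: (0,1), (6,8), (5,11), (9,13), (14,15), (13,17), (17,18).
Pick (0,1); next start ≥ 1 → (6,8); next start ≥ 8 → (9,13); next start ≥ 13 → (14,15); next start ≥ 15 → (17,18).
Selected 5 jobs.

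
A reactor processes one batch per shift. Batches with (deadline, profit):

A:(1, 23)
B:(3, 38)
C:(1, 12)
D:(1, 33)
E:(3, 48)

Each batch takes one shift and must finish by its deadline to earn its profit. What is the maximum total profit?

119

By profit: E(d3,48), B(d3,38), D(d1,33), A(d1,23), C(d1,12)
E→slot 3; B→slot 2; D→slot 1; A skipped; C skipped.
Profit = 33 + 38 + 48 = 119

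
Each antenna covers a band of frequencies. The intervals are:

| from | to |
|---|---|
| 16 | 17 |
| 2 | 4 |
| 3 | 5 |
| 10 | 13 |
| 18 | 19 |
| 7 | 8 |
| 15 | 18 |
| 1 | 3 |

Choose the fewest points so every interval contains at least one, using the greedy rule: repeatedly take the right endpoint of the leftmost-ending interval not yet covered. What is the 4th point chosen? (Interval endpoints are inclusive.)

17

Sorted: [1,3] [2,4] [3,5] [7,8] [10,13] [16,17] [15,18] [18,19]
{[1,3],[2,4],[3,5]} hit by 3; {[7,8]} hit by 8; {[10,13]} hit by 13; {[16,17],[15,18]} hit by 17; {[18,19]} hit by 19.
Points: 3, 8, 13, 17, 19 (5 total).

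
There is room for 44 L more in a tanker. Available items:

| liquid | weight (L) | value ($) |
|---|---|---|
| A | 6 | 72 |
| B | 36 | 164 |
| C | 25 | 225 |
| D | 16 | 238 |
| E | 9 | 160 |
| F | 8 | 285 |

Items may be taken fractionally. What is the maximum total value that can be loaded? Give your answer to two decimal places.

800.00

Greedy by value/weight ratio, highest first.
Order: F (285/8=35.62) > E (160/9=17.78) > D (238/16=14.88) > A (72/6=12.00) > C (225/25=9.00) > B (164/36=4.56)
Fill: take F (8 @ 285) → take E (9 @ 160) → take D (16 @ 238) → take A (6 @ 72) → take 5/25 of C → 45.00; 44/44 used.
Total value = 800.00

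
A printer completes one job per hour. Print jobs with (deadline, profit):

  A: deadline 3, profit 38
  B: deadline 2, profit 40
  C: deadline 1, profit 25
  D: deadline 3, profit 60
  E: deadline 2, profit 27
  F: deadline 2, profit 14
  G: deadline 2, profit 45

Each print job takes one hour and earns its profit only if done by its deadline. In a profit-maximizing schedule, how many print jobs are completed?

3

By profit: D(d3,60), G(d2,45), B(d2,40), A(d3,38), E(d2,27), C(d1,25), F(d2,14)
D→slot 3; G→slot 2; B→slot 1; A skipped; E skipped; C skipped; F skipped.
3 of 7 scheduled.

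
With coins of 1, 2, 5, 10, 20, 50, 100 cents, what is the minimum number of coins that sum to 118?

5

118 − 1×100→18 − 1×10→8 − 1×5→3 − 1×2→1 − 1×1→0
Total coins = 1 + 1 + 1 + 1 + 1 = 5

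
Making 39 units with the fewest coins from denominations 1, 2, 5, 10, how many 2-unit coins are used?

39 = 3×10 + 1×5 + 2×2
Count of 2: 2

2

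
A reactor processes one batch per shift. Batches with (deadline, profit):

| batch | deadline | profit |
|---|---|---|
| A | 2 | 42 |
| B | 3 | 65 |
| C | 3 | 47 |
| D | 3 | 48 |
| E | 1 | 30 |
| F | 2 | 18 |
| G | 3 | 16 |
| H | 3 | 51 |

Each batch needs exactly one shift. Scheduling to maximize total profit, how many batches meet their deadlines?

Sort by profit descending; place each in the latest free slot ≤ its deadline.
By profit: B(d3,65), H(d3,51), D(d3,48), C(d3,47), A(d2,42), E(d1,30), F(d2,18), G(d3,16)
B→slot 3; H→slot 2; D→slot 1; C skipped; A skipped; E skipped; F skipped; G skipped.
3 of 8 scheduled.

3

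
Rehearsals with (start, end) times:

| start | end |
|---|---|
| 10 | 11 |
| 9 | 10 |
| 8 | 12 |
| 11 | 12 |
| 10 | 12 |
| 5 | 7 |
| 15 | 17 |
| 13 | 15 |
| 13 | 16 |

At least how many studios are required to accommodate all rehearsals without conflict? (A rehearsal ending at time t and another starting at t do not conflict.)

starts: [5, 8, 9, 10, 10, 11, 13, 13, 15]
ends:   [7, 10, 11, 12, 12, 12, 15, 16, 17]
s5→1 e7→0 s8→1 s9→2 e10→1 s10→2 s10→3  — peak 3.

3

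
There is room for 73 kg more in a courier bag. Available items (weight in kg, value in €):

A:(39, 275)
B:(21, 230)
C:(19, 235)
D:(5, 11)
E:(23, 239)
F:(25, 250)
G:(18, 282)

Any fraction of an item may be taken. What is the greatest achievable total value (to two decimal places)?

902.87

Greedy by value/weight ratio, highest first.
Ratios (sorted): G 15.67, C 12.37, B 10.95, E 10.39, F 10.00, A 7.05, D 2.20
take G (18 @ 282); take C (19 @ 235); take B (21 @ 230); take 15/23 of E → 155.87. Capacity used 73/73.
Total value = 902.87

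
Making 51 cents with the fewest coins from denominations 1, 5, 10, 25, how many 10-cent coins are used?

0

51 − 2×25→1 − 1×1→0
Count of 10: 0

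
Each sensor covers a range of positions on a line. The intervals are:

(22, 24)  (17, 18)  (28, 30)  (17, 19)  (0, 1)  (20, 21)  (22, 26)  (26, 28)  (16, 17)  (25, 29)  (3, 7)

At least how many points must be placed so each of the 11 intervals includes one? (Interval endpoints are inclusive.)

6

Process intervals by earliest right end; each time one isn't hit yet, stab at its right endpoint.
By right end: [0,1]  [3,7]  [16,17]  [17,18]  [17,19]  [20,21]  [22,24]  [22,26]  [26,28]  [25,29]  [28,30]
[0,1] uncovered → point at 1; [3,7] uncovered → point at 7; [16,17] uncovered → point at 17; [20,21] uncovered → point at 21; [22,24] uncovered → point at 24; [26,28] uncovered → point at 28.
Points: 1, 7, 17, 21, 24, 28 (6 total).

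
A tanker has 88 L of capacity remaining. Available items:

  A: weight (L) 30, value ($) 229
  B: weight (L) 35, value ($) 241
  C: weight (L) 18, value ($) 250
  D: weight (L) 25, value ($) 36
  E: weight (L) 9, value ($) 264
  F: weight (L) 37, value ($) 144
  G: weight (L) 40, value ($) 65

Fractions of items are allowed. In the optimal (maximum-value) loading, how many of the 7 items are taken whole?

3

Order: E (264/9=29.33) > C (250/18=13.89) > A (229/30=7.63) > B (241/35=6.89) > F (144/37=3.89) > G (65/40=1.62) > D (36/25=1.44)
Fill: take E (9 @ 264) → take C (18 @ 250) → take A (30 @ 229) → take 31/35 of B → 213.46; 88/88 used.
3 item(s) taken whole; one partial (take 31/35 of B).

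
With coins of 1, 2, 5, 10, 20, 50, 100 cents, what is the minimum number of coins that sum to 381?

7

Use the largest denomination that fits, subtract, and repeat.
381 = 3×100 + 1×50 + 1×20 + 1×10 + 1×1
Total coins = 3 + 1 + 1 + 1 + 1 = 7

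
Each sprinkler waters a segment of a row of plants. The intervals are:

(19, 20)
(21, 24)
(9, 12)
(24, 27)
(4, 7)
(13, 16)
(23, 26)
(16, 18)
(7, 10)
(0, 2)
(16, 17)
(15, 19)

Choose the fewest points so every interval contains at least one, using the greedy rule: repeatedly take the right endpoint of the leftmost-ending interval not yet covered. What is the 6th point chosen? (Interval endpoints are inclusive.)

By right end: [0,2]  [4,7]  [7,10]  [9,12]  [13,16]  [16,17]  [16,18]  [15,19]  [19,20]  [21,24]  [23,26]  [24,27]
[0,2] uncovered → point at 2; [4,7] uncovered → point at 7; [9,12] uncovered → point at 12; [13,16] uncovered → point at 16; [19,20] uncovered → point at 20; [21,24] uncovered → point at 24.
Points: 2, 7, 12, 16, 20, 24 (6 total).

24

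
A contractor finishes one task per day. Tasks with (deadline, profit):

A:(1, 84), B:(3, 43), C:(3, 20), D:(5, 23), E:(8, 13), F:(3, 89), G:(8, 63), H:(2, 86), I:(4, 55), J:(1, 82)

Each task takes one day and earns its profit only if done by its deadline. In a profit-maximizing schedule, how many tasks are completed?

7

Sort by profit descending; place each in the latest free slot ≤ its deadline.
Profit order: F=89 H=86 A=84 J=82 G=63 I=55 B=43 D=23 C=20 E=13
Assign: F→slot 3, H→slot 2, A→slot 1, J skipped, G→slot 8, I→slot 4, B skipped, D→slot 5, C skipped, E→slot 7.
Slots: [1:A] [2:H] [3:F] [4:I] [5:D] [7:E] [8:G]
7 of 10 scheduled.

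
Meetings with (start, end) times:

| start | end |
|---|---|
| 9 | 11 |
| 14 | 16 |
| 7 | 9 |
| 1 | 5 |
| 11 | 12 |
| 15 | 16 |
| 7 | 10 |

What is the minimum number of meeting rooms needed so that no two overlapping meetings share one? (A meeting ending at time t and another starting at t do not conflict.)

Count concurrent intervals with a sweep; the peak is the room count.
Events (time:±→running): 1:+→1 5:-→0 7:+→1 7:+→2 … peak 2.

2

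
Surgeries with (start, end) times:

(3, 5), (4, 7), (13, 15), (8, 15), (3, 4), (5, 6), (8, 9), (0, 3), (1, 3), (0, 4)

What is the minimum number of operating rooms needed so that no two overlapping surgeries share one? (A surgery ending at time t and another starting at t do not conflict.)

starts: [0, 0, 1, 3, 3, 4, 5, 8, 8, 13]
ends:   [3, 3, 4, 4, 5, 6, 7, 9, 15, 15]
s0→1 s0→2 s1→3  — peak 3.

3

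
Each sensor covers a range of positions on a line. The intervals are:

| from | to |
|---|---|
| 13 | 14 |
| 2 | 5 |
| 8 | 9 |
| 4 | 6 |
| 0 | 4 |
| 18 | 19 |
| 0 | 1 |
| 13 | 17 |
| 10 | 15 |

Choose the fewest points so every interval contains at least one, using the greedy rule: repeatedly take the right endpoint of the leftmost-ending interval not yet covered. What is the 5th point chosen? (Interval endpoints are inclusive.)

Sorted: [0,1] [0,4] [2,5] [4,6] [8,9] [13,14] [10,15] [13,17] [18,19]
{[0,1],[0,4]} hit by 1; {[2,5],[4,6]} hit by 5; {[8,9]} hit by 9; {[13,14],[10,15],[13,17]} hit by 14; {[18,19]} hit by 19.
Points: 1, 5, 9, 14, 19 (5 total).

19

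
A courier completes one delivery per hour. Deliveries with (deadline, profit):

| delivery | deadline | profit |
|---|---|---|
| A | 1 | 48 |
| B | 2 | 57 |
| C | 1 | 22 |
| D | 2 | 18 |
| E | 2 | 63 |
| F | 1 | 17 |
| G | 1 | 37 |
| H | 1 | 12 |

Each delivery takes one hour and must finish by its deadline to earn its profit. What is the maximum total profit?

Sort by profit descending; place each in the latest free slot ≤ its deadline.
Profit order: E=63 B=57 A=48 G=37 C=22 D=18 F=17 H=12
Assign: E→slot 2, B→slot 1, A skipped, G skipped, C skipped, D skipped, F skipped, H skipped.
Slots: [1:B] [2:E]
Profit = 57 + 63 = 120

120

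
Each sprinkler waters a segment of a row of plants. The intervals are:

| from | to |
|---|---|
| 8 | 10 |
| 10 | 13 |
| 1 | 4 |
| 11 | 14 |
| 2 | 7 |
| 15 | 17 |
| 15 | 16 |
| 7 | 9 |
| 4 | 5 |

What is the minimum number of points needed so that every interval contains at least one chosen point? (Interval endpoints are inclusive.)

4

By right end: [1,4]  [4,5]  [2,7]  [7,9]  [8,10]  [10,13]  [11,14]  [15,16]  [15,17]
[1,4] uncovered → point at 4; [7,9] uncovered → point at 9; [10,13] uncovered → point at 13; [15,16] uncovered → point at 16.
Points: 4, 9, 13, 16 (4 total).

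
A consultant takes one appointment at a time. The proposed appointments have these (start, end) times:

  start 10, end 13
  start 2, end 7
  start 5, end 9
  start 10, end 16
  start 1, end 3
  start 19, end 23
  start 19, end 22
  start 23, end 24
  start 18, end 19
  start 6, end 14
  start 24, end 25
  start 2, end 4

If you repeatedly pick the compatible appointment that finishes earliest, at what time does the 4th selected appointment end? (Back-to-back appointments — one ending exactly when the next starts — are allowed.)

Order by finish time; keep every interval that doesn't clash with the previous kept one.
By end time: (1,3), (2,4), (2,7), (5,9), (10,13), (6,14), (10,16), (18,19), (19,22), (19,23), (23,24), (24,25).
Pick (1,3); next start ≥ 3 → (5,9); next start ≥ 9 → (10,13); next start ≥ 13 → (18,19); next start ≥ 19 → (19,22); next start ≥ 22 → (23,24); next start ≥ 24 → (24,25).
Selected: (1,3) (5,9) (10,13) (18,19) (19,22) (23,24) (24,25)

19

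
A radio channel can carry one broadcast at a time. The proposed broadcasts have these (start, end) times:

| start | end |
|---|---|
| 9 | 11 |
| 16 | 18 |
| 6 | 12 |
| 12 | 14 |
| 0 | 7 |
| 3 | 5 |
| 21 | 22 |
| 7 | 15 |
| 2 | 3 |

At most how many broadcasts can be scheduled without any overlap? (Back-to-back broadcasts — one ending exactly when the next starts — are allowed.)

6

By end time: (2,3), (3,5), (0,7), (9,11), (6,12), (12,14), (7,15), (16,18), (21,22).
Pick (2,3); next start ≥ 3 → (3,5); next start ≥ 5 → (9,11); next start ≥ 11 → (12,14); next start ≥ 14 → (16,18); next start ≥ 18 → (21,22).
Selected 6 broadcasts.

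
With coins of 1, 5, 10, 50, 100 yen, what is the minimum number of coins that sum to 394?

Greedy: take as many of the largest coin as possible, then repeat with the remainder.
394 = 3×100 + 1×50 + 4×10 + 4×1
Total coins = 3 + 1 + 4 + 4 = 12

12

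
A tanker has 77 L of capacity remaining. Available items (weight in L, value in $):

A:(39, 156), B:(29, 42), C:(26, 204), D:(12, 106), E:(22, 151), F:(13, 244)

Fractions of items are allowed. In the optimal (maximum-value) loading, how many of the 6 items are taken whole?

4

Ratios (sorted): F 18.77, D 8.83, C 7.85, E 6.86, A 4.00, B 1.45
take F (13 @ 244); take D (12 @ 106); take C (26 @ 204); take E (22 @ 151); take 4/39 of A → 16.00. Capacity used 77/77.
4 item(s) taken whole; one partial (take 4/39 of A).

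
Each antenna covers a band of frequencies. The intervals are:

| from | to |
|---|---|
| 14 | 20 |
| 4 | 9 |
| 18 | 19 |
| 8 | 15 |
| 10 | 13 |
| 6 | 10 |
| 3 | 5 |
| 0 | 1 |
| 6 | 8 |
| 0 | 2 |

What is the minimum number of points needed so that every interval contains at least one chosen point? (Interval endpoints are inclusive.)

Sort by right endpoint; whenever an interval is uncovered, place a point at its right end.
Sorted: [0,1] [0,2] [3,5] [6,8] [4,9] [6,10] [10,13] [8,15] [18,19] [14,20]
{[0,1],[0,2]} hit by 1; {[3,5]} hit by 5; {[6,8],[4,9],[6,10]} hit by 8; {[10,13],[8,15]} hit by 13; {[18,19],[14,20]} hit by 19.
Points: 1, 5, 8, 13, 19 (5 total).

5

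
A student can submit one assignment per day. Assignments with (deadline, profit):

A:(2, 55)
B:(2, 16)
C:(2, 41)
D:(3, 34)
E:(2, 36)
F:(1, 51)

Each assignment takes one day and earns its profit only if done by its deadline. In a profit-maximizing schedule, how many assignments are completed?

3

Take jobs in profit order; each goes to the latest open slot no later than its deadline.
Profit order: A=55 F=51 C=41 E=36 D=34 B=16
Assign: A→slot 2, F→slot 1, C skipped, E skipped, D→slot 3, B skipped.
Slots: [1:F] [2:A] [3:D]
3 of 6 scheduled.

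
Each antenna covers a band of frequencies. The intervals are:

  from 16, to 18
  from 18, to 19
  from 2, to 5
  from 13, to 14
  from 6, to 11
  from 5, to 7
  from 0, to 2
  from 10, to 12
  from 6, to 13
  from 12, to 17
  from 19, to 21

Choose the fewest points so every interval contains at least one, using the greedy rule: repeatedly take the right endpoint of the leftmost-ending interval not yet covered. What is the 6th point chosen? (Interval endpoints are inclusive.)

Sort by right endpoint; whenever an interval is uncovered, place a point at its right end.
Sorted: [0,2] [2,5] [5,7] [6,11] [10,12] [6,13] [13,14] [12,17] [16,18] [18,19] [19,21]
{[0,2],[2,5]} hit by 2; {[5,7],[6,11]} hit by 7; {[10,12],[6,13]} hit by 12; {[13,14],[12,17]} hit by 14; {[16,18],[18,19]} hit by 18; {[19,21]} hit by 21.
Points: 2, 7, 12, 14, 18, 21 (6 total).

21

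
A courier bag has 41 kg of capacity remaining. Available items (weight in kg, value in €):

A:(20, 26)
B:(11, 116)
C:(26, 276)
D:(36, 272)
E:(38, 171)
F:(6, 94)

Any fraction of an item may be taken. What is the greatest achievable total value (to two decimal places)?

Greedy by value/weight ratio, highest first.
Order: F (94/6=15.67) > C (276/26=10.62) > B (116/11=10.55) > D (272/36=7.56) > E (171/38=4.50) > A (26/20=1.30)
Fill: take F (6 @ 94) → take C (26 @ 276) → take 9/11 of B → 94.91; 41/41 used.
Total value = 464.91

464.91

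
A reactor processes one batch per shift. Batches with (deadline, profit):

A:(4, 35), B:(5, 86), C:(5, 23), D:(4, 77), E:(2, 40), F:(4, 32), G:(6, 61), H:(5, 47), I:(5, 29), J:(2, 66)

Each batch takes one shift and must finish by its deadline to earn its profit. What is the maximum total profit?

By profit: B(d5,86), D(d4,77), J(d2,66), G(d6,61), H(d5,47), E(d2,40), A(d4,35), F(d4,32), I(d5,29), C(d5,23)
B→slot 5; D→slot 4; J→slot 2; G→slot 6; H→slot 3; E→slot 1; A skipped; F skipped; I skipped; C skipped.
Profit = 40 + 66 + 47 + 77 + 86 + 61 = 377

377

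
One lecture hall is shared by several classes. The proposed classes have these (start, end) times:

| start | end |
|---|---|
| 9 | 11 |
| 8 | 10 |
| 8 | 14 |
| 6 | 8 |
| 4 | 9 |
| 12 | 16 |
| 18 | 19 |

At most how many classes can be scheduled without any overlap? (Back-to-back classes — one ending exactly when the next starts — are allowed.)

4

Sorted by end: (6,8)  (4,9)  (8,10)  (9,11)  (8,14)  (12,16)  (18,19)
take (6,8); take (8,10); skip (9,11); skip (8,14); take (12,16); take (18,19).
Selected 4 classes.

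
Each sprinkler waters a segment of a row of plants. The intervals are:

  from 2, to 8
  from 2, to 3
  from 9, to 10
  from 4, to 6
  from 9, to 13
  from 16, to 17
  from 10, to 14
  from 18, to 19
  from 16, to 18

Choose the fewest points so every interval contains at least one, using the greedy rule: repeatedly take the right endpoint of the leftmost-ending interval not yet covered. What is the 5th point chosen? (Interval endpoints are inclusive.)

19

Process intervals by earliest right end; each time one isn't hit yet, stab at its right endpoint.
Sorted: [2,3] [4,6] [2,8] [9,10] [9,13] [10,14] [16,17] [16,18] [18,19]
{[2,3]} hit by 3; {[4,6],[2,8]} hit by 6; {[9,10],[9,13],[10,14]} hit by 10; {[16,17],[16,18]} hit by 17; {[18,19]} hit by 19.
Points: 3, 6, 10, 17, 19 (5 total).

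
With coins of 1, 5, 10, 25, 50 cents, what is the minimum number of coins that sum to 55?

2

Use the largest denomination that fits, subtract, and repeat.
55 = 1×50 + 1×5
Total coins = 1 + 1 = 2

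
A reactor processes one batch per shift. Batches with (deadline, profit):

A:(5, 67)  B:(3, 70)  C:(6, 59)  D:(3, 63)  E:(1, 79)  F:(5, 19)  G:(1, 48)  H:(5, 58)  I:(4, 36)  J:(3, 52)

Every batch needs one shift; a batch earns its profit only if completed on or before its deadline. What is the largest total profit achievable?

Sort by profit descending; place each in the latest free slot ≤ its deadline.
By profit: E(d1,79), B(d3,70), A(d5,67), D(d3,63), C(d6,59), H(d5,58), J(d3,52), G(d1,48), I(d4,36), F(d5,19)
E→slot 1; B→slot 3; A→slot 5; D→slot 2; C→slot 6; H→slot 4; J skipped; G skipped; I skipped; F skipped.
Profit = 79 + 63 + 70 + 58 + 67 + 59 = 396

396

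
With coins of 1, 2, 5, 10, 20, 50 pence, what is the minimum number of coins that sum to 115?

4

Greedy: take as many of the largest coin as possible, then repeat with the remainder.
115 = 2×50 + 1×10 + 1×5
Total coins = 2 + 1 + 1 = 4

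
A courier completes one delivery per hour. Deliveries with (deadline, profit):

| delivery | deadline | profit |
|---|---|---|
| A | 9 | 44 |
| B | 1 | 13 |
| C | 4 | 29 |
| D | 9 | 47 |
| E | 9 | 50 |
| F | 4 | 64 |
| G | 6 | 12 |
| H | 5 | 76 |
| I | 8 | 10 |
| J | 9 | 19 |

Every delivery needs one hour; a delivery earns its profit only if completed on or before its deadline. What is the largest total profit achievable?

354

Sort by profit descending; place each in the latest free slot ≤ its deadline.
By profit: H(d5,76), F(d4,64), E(d9,50), D(d9,47), A(d9,44), C(d4,29), J(d9,19), B(d1,13), G(d6,12), I(d8,10)
H→slot 5; F→slot 4; E→slot 9; D→slot 8; A→slot 7; C→slot 3; J→slot 6; B→slot 1; G→slot 2; I skipped.
Profit = 13 + 12 + 29 + 64 + 76 + 19 + 44 + 47 + 50 = 354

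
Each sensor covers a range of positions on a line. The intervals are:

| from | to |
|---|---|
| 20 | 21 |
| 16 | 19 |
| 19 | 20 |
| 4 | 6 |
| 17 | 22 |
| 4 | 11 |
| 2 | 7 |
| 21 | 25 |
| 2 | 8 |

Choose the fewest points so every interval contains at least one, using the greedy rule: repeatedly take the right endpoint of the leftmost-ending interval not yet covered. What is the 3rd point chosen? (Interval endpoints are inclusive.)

Sorted: [4,6] [2,7] [2,8] [4,11] [16,19] [19,20] [20,21] [17,22] [21,25]
{[4,6],[2,7],[2,8],[4,11]} hit by 6; {[16,19],[19,20]} hit by 19; {[20,21],[17,22],[21,25]} hit by 21.
Points: 6, 19, 21 (3 total).

21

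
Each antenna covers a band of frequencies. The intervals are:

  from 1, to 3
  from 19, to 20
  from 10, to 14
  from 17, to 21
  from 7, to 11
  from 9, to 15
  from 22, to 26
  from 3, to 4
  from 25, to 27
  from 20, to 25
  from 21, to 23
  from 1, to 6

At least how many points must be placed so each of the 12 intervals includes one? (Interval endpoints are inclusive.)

By right end: [1,3]  [3,4]  [1,6]  [7,11]  [10,14]  [9,15]  [19,20]  [17,21]  [21,23]  [20,25]  [22,26]  [25,27]
[1,3] uncovered → point at 3; [7,11] uncovered → point at 11; [19,20] uncovered → point at 20; [21,23] uncovered → point at 23; [25,27] uncovered → point at 27.
Points: 3, 11, 20, 23, 27 (5 total).

5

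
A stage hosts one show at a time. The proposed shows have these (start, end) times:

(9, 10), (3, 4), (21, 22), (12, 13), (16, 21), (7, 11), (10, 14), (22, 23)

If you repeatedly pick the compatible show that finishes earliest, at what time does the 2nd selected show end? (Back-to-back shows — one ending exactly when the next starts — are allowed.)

Sort by end time and greedily take each interval whose start is ≥ the last chosen end.
By end time: (3,4), (9,10), (7,11), (12,13), (10,14), (16,21), (21,22), (22,23).
Pick (3,4); next start ≥ 4 → (9,10); next start ≥ 10 → (12,13); next start ≥ 13 → (16,21); next start ≥ 21 → (21,22); next start ≥ 22 → (22,23).
Selected: (3,4) (9,10) (12,13) (16,21) (21,22) (22,23)

10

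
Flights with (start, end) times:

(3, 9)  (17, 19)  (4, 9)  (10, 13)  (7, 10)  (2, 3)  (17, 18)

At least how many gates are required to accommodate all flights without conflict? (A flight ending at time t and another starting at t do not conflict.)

The answer is the maximum number of intervals overlapping at any instant.
starts: [2, 3, 4, 7, 10, 17, 17]
ends:   [3, 9, 9, 10, 13, 18, 19]
s2→1 e3→0 s3→1 s4→2 s7→3  — peak 3.

3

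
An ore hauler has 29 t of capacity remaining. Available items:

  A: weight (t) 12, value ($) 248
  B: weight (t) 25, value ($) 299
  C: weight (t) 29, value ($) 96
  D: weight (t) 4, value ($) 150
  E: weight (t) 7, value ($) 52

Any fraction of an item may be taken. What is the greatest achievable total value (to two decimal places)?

553.48

Greedy by value/weight ratio, highest first.
Order: D (150/4=37.50) > A (248/12=20.67) > B (299/25=11.96) > E (52/7=7.43) > C (96/29=3.31)
Fill: take D (4 @ 150) → take A (12 @ 248) → take 13/25 of B → 155.48; 29/29 used.
Total value = 553.48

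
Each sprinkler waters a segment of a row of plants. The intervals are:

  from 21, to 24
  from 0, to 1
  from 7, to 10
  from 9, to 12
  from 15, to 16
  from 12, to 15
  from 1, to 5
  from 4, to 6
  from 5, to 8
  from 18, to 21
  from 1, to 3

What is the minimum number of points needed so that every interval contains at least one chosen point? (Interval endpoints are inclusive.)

5

Process intervals by earliest right end; each time one isn't hit yet, stab at its right endpoint.
By right end: [0,1]  [1,3]  [1,5]  [4,6]  [5,8]  [7,10]  [9,12]  [12,15]  [15,16]  [18,21]  [21,24]
[0,1] uncovered → point at 1; [4,6] uncovered → point at 6; [7,10] uncovered → point at 10; [12,15] uncovered → point at 15; [18,21] uncovered → point at 21.
Points: 1, 6, 10, 15, 21 (5 total).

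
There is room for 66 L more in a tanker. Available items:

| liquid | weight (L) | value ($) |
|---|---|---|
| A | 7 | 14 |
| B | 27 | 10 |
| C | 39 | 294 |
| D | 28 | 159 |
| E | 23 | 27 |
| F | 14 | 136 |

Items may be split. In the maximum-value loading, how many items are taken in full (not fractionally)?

2

Order: F (136/14=9.71) > C (294/39=7.54) > D (159/28=5.68) > A (14/7=2.00) > E (27/23=1.17) > B (10/27=0.37)
Fill: take F (14 @ 136) → take C (39 @ 294) → take 13/28 of D → 73.82; 66/66 used.
2 item(s) taken whole; one partial (take 13/28 of D).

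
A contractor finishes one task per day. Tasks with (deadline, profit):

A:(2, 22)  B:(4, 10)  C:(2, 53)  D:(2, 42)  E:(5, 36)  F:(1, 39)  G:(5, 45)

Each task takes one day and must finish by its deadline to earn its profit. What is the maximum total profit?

186

By profit: C(d2,53), G(d5,45), D(d2,42), F(d1,39), E(d5,36), A(d2,22), B(d4,10)
C→slot 2; G→slot 5; D→slot 1; F skipped; E→slot 4; A skipped; B→slot 3.
Profit = 42 + 53 + 10 + 36 + 45 = 186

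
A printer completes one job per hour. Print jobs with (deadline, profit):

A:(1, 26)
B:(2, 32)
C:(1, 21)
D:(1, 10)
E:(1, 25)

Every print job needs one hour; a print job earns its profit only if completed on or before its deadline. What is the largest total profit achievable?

58

Take jobs in profit order; each goes to the latest open slot no later than its deadline.
By profit: B(d2,32), A(d1,26), E(d1,25), C(d1,21), D(d1,10)
B→slot 2; A→slot 1; E skipped; C skipped; D skipped.
Profit = 26 + 32 = 58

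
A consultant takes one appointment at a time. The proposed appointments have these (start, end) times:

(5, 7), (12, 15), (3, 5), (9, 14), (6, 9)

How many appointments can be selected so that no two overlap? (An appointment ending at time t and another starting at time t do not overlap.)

3

Sorted by end: (3,5)  (5,7)  (6,9)  (9,14)  (12,15)
take (3,5); take (5,7); take (9,14).
Selected 3 appointments.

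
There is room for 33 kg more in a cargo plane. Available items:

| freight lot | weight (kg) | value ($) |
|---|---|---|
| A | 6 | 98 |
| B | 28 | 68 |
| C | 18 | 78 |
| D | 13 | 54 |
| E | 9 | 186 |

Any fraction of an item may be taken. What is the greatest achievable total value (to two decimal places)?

Sort by value per unit weight and fill in that order.
Order: E (186/9=20.67) > A (98/6=16.33) > C (78/18=4.33) > D (54/13=4.15) > B (68/28=2.43)
Fill: take E (9 @ 186) → take A (6 @ 98) → take C (18 @ 78); 33/33 used.
Total value = 362.00

362.00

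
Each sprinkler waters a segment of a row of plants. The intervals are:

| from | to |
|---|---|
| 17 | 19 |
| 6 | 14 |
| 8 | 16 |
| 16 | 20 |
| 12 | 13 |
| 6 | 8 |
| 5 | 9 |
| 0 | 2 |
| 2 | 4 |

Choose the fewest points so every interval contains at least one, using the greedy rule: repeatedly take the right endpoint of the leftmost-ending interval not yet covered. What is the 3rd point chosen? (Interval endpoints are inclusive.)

Process intervals by earliest right end; each time one isn't hit yet, stab at its right endpoint.
By right end: [0,2]  [2,4]  [6,8]  [5,9]  [12,13]  [6,14]  [8,16]  [17,19]  [16,20]
[0,2] uncovered → point at 2; [6,8] uncovered → point at 8; [12,13] uncovered → point at 13; [17,19] uncovered → point at 19.
Points: 2, 8, 13, 19 (4 total).

13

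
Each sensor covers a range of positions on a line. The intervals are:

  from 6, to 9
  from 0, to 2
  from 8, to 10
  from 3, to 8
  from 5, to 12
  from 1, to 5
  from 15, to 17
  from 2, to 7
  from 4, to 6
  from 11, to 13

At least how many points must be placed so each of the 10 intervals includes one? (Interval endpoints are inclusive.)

5

By right end: [0,2]  [1,5]  [4,6]  [2,7]  [3,8]  [6,9]  [8,10]  [5,12]  [11,13]  [15,17]
[0,2] uncovered → point at 2; [4,6] uncovered → point at 6; [8,10] uncovered → point at 10; [11,13] uncovered → point at 13; [15,17] uncovered → point at 17.
Points: 2, 6, 10, 13, 17 (5 total).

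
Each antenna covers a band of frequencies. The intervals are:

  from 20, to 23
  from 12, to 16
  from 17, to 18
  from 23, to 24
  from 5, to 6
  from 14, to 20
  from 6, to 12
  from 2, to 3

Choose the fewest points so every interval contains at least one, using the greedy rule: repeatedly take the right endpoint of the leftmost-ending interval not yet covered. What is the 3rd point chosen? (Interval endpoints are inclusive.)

Process intervals by earliest right end; each time one isn't hit yet, stab at its right endpoint.
By right end: [2,3]  [5,6]  [6,12]  [12,16]  [17,18]  [14,20]  [20,23]  [23,24]
[2,3] uncovered → point at 3; [5,6] uncovered → point at 6; [12,16] uncovered → point at 16; [17,18] uncovered → point at 18; [20,23] uncovered → point at 23.
Points: 3, 6, 16, 18, 23 (5 total).

16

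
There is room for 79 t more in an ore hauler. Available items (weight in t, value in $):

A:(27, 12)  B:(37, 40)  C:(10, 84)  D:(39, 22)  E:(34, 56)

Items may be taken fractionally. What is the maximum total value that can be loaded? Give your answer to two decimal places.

Ratios (sorted): C 8.40, E 1.65, B 1.08, D 0.56, A 0.44
take C (10 @ 84); take E (34 @ 56); take 35/37 of B → 37.84. Capacity used 79/79.
Total value = 177.84

177.84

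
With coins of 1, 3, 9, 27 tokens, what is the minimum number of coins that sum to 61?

5

Greedy: take as many of the largest coin as possible, then repeat with the remainder.
61 = 2×27 + 2×3 + 1×1
Total coins = 2 + 2 + 1 = 5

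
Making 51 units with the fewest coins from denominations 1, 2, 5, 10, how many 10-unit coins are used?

51 = 5×10 + 1×1
Count of 10: 5

5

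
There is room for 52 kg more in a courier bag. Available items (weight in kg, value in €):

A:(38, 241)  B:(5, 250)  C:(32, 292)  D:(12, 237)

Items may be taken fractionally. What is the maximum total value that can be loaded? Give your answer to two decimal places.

798.03

Order: B (250/5=50.00) > D (237/12=19.75) > C (292/32=9.12) > A (241/38=6.34)
Fill: take B (5 @ 250) → take D (12 @ 237) → take C (32 @ 292) → take 3/38 of A → 19.03; 52/52 used.
Total value = 798.03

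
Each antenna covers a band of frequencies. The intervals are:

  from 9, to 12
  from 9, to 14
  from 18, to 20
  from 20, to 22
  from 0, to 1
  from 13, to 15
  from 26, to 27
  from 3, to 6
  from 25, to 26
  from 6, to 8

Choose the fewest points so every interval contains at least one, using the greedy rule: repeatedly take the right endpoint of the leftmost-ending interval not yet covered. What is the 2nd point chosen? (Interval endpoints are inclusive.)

Sort by right endpoint; whenever an interval is uncovered, place a point at its right end.
Sorted: [0,1] [3,6] [6,8] [9,12] [9,14] [13,15] [18,20] [20,22] [25,26] [26,27]
{[0,1]} hit by 1; {[3,6],[6,8]} hit by 6; {[9,12],[9,14]} hit by 12; {[13,15]} hit by 15; {[18,20],[20,22]} hit by 20; {[25,26],[26,27]} hit by 26.
Points: 1, 6, 12, 15, 20, 26 (6 total).

6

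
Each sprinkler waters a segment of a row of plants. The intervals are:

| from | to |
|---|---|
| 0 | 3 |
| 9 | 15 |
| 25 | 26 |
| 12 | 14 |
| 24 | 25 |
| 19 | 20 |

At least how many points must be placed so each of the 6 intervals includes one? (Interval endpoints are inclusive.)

Sort by right endpoint; whenever an interval is uncovered, place a point at its right end.
By right end: [0,3]  [12,14]  [9,15]  [19,20]  [24,25]  [25,26]
[0,3] uncovered → point at 3; [12,14] uncovered → point at 14; [19,20] uncovered → point at 20; [24,25] uncovered → point at 25.
Points: 3, 14, 20, 25 (4 total).

4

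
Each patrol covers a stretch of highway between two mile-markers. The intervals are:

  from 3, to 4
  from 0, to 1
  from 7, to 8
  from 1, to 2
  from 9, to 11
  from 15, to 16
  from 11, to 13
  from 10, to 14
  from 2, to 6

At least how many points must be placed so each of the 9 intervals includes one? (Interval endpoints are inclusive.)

5

Process intervals by earliest right end; each time one isn't hit yet, stab at its right endpoint.
Sorted: [0,1] [1,2] [3,4] [2,6] [7,8] [9,11] [11,13] [10,14] [15,16]
{[0,1],[1,2]} hit by 1; {[3,4],[2,6]} hit by 4; {[7,8]} hit by 8; {[9,11],[11,13],[10,14]} hit by 11; {[15,16]} hit by 16.
Points: 1, 4, 8, 11, 16 (5 total).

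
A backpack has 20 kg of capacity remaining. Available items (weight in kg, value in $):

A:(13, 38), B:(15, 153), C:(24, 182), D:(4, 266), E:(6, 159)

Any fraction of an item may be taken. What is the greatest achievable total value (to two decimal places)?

Greedy by value/weight ratio, highest first.
Order: D (266/4=66.50) > E (159/6=26.50) > B (153/15=10.20) > C (182/24=7.58) > A (38/13=2.92)
Fill: take D (4 @ 266) → take E (6 @ 159) → take 10/15 of B → 102.00; 20/20 used.
Total value = 527.00

527.00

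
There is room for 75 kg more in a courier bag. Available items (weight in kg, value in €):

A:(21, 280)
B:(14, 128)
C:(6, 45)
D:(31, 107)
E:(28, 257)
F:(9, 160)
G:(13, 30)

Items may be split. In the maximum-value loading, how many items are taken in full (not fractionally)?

4

Sort by value per unit weight and fill in that order.
Ratios (sorted): F 17.78, A 13.33, E 9.18, B 9.14, C 7.50, D 3.45, G 2.31
take F (9 @ 160); take A (21 @ 280); take E (28 @ 257); take B (14 @ 128); take 3/6 of C → 22.50. Capacity used 75/75.
4 item(s) taken whole; one partial (take 3/6 of C).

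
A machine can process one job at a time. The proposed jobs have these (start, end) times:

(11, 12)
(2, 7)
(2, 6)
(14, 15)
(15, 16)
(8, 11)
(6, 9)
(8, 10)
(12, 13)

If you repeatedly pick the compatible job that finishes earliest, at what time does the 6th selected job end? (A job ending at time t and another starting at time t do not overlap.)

Sort by end time and greedily take each interval whose start is ≥ the last chosen end.
By end time: (2,6), (2,7), (6,9), (8,10), (8,11), (11,12), (12,13), (14,15), (15,16).
Pick (2,6); next start ≥ 6 → (6,9); next start ≥ 9 → (11,12); next start ≥ 12 → (12,13); next start ≥ 13 → (14,15); next start ≥ 15 → (15,16).
Selected: (2,6) (6,9) (11,12) (12,13) (14,15) (15,16)

16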